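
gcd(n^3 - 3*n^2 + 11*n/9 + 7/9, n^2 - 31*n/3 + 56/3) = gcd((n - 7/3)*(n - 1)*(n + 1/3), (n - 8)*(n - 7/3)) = n - 7/3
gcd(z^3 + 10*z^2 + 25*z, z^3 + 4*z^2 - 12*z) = z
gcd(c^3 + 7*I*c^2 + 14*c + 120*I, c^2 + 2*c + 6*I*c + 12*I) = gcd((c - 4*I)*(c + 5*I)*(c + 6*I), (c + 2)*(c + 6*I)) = c + 6*I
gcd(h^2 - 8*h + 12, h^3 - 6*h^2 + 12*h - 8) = h - 2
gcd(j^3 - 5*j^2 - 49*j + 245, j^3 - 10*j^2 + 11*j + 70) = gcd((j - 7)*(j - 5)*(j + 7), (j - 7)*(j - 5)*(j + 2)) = j^2 - 12*j + 35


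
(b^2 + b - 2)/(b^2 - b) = (b + 2)/b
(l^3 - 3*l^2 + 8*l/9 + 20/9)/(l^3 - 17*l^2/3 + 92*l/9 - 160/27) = 3*(3*l^2 - 4*l - 4)/(9*l^2 - 36*l + 32)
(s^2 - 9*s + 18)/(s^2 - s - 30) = (s - 3)/(s + 5)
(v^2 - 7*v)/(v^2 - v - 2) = v*(7 - v)/(-v^2 + v + 2)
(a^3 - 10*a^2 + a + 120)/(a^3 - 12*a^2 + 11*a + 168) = (a - 5)/(a - 7)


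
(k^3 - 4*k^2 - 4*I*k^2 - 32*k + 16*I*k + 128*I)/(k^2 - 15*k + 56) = (k^2 + 4*k*(1 - I) - 16*I)/(k - 7)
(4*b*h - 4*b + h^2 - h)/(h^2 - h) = (4*b + h)/h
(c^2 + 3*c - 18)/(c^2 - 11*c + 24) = (c + 6)/(c - 8)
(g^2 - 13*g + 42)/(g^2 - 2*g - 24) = (g - 7)/(g + 4)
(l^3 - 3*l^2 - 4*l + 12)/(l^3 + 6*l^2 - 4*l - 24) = (l - 3)/(l + 6)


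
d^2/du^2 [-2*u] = 0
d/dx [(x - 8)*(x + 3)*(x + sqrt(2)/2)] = 3*x^2 - 10*x + sqrt(2)*x - 24 - 5*sqrt(2)/2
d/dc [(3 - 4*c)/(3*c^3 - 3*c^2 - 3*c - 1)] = (24*c^3 - 39*c^2 + 18*c + 13)/(9*c^6 - 18*c^5 - 9*c^4 + 12*c^3 + 15*c^2 + 6*c + 1)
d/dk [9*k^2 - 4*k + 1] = 18*k - 4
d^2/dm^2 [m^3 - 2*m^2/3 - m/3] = 6*m - 4/3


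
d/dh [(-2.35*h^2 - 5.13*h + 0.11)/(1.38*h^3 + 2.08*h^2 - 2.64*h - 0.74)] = (3.243*h^4 + 14.1588*h^3 + 16.419*h^2 + 3.0204*h + 4.0866)/(1.9044*h^6 + 5.7408*h^5 - 2.96*h^4 - 13.0248*h^3 + 3.8912*h^2 + 3.9072*h + 0.5476)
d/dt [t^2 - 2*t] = 2*t - 2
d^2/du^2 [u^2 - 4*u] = 2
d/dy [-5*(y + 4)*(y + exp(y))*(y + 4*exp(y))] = -5*(y + 4)*(y + exp(y))*(4*exp(y) + 1) - 5*(y + 4)*(y + 4*exp(y))*(exp(y) + 1) - 5*(y + exp(y))*(y + 4*exp(y))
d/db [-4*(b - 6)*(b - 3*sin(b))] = -4*b + 4*(b - 6)*(3*cos(b) - 1) + 12*sin(b)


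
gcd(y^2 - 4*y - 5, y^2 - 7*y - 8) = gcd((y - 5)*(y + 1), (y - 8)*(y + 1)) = y + 1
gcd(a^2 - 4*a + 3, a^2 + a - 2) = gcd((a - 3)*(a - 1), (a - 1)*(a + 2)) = a - 1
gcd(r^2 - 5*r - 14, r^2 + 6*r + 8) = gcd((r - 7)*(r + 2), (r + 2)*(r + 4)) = r + 2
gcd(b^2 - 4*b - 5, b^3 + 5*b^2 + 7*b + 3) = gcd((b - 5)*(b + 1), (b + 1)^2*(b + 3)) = b + 1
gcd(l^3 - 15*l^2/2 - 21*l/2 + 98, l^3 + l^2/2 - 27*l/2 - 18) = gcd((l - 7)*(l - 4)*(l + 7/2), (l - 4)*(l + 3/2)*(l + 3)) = l - 4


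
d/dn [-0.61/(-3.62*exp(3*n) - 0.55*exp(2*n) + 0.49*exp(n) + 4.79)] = (-6.6246*exp(2*n) - 0.671*exp(n) + 0.2989)*exp(n)/(3.62*exp(3*n) + 0.55*exp(2*n) - 0.49*exp(n) - 4.79)^2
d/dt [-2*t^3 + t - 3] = 1 - 6*t^2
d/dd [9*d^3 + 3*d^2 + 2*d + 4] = 27*d^2 + 6*d + 2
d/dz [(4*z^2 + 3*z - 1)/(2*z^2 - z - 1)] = 2*(-5*z^2 - 2*z - 2)/(4*z^4 - 4*z^3 - 3*z^2 + 2*z + 1)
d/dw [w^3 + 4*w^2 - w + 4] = 3*w^2 + 8*w - 1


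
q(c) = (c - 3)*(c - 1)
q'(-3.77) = -11.54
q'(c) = 2*c - 4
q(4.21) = 3.88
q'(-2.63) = -9.26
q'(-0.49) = -4.98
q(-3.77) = 32.29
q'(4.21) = 4.42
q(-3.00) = 24.00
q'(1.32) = -1.36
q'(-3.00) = -10.00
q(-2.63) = 20.44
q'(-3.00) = -10.00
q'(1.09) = -1.82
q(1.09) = -0.17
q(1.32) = -0.54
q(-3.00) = 24.00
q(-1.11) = 8.67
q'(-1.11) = -6.22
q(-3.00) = 24.00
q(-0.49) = 5.20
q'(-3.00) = -10.00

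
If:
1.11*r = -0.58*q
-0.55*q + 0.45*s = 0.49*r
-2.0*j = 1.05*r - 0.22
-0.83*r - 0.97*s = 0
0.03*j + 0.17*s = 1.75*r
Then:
No Solution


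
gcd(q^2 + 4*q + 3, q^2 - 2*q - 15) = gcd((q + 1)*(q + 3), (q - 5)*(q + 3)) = q + 3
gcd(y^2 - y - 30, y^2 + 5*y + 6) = 1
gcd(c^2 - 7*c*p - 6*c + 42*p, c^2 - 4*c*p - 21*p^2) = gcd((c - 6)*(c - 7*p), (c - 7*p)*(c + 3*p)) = -c + 7*p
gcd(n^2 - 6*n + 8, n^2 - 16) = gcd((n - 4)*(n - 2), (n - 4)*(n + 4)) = n - 4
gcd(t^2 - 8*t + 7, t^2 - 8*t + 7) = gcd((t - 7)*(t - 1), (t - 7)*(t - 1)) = t^2 - 8*t + 7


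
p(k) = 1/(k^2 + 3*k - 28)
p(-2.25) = -0.03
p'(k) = (-2*k - 3)/(k^2 + 3*k - 28)^2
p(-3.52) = -0.04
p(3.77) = -0.40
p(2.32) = -0.06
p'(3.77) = -1.72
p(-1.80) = -0.03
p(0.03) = -0.04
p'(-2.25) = 0.00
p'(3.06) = -0.10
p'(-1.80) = 0.00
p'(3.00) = -0.09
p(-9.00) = 0.04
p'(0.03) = -0.00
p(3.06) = -0.11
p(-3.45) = -0.04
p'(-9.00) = 0.02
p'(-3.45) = 0.01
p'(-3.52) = 0.01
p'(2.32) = -0.03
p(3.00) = -0.10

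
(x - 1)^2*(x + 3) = x^3 + x^2 - 5*x + 3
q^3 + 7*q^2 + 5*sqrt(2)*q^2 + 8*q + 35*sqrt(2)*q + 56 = (q + 7)*(q + sqrt(2))*(q + 4*sqrt(2))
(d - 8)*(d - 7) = d^2 - 15*d + 56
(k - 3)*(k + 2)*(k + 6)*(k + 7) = k^4 + 12*k^3 + 23*k^2 - 120*k - 252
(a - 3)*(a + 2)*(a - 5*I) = a^3 - a^2 - 5*I*a^2 - 6*a + 5*I*a + 30*I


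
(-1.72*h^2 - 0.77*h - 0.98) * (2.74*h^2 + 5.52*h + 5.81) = -4.7128*h^4 - 11.6042*h^3 - 16.9288*h^2 - 9.8833*h - 5.6938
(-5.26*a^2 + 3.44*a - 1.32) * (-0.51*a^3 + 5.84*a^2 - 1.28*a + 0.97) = 2.6826*a^5 - 32.4728*a^4 + 27.4956*a^3 - 17.2142*a^2 + 5.0264*a - 1.2804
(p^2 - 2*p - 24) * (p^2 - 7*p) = p^4 - 9*p^3 - 10*p^2 + 168*p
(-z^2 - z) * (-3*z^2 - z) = 3*z^4 + 4*z^3 + z^2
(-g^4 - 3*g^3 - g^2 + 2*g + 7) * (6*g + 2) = -6*g^5 - 20*g^4 - 12*g^3 + 10*g^2 + 46*g + 14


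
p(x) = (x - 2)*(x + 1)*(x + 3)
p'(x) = (x - 2)*(x + 1) + (x - 2)*(x + 3) + (x + 1)*(x + 3)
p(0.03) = -6.15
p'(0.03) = -4.88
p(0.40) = -7.62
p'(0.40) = -2.92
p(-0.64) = -2.24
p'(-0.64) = -6.33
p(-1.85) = 3.76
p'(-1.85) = -2.13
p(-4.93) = -52.56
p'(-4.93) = 48.19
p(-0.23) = -4.76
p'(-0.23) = -5.76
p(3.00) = 24.00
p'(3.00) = 34.00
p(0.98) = -8.04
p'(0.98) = 1.80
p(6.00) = 252.00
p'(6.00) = 127.00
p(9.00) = 840.00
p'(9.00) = 274.00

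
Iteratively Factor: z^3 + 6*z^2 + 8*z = (z + 2)*(z^2 + 4*z) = (z + 2)*(z + 4)*(z)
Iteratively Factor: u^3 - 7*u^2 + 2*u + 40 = (u - 5)*(u^2 - 2*u - 8) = (u - 5)*(u + 2)*(u - 4)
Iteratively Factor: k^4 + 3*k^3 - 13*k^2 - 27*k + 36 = (k - 3)*(k^3 + 6*k^2 + 5*k - 12) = (k - 3)*(k + 3)*(k^2 + 3*k - 4) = (k - 3)*(k - 1)*(k + 3)*(k + 4)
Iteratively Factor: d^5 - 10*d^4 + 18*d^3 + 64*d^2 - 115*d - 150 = (d - 3)*(d^4 - 7*d^3 - 3*d^2 + 55*d + 50) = (d - 5)*(d - 3)*(d^3 - 2*d^2 - 13*d - 10) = (d - 5)*(d - 3)*(d + 2)*(d^2 - 4*d - 5) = (d - 5)^2*(d - 3)*(d + 2)*(d + 1)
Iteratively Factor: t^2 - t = (t)*(t - 1)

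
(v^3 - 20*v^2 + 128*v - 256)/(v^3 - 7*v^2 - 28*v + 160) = (v - 8)/(v + 5)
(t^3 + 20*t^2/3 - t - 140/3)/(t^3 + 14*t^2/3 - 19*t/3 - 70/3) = (t + 4)/(t + 2)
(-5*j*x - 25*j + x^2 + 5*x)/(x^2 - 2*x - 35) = (-5*j + x)/(x - 7)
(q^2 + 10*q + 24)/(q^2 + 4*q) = (q + 6)/q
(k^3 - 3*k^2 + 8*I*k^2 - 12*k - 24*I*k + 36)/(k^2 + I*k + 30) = (k^2 + k*(-3 + 2*I) - 6*I)/(k - 5*I)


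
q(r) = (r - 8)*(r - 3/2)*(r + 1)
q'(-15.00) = 932.50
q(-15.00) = -5313.00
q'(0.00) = 2.50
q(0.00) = 12.00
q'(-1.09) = 24.59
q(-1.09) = -2.12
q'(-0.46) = 10.95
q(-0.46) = 8.95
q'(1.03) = -11.83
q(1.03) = 6.65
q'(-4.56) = 142.40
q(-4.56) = -270.96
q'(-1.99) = 48.21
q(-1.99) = -34.52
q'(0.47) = -4.83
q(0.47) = 11.40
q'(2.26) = -20.60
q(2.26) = -14.22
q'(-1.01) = 22.73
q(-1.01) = -0.23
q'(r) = (r - 8)*(r - 3/2) + (r - 8)*(r + 1) + (r - 3/2)*(r + 1) = 3*r^2 - 17*r + 5/2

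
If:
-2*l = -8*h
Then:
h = l/4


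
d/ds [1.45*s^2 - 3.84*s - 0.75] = 2.9*s - 3.84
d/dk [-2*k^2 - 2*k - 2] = -4*k - 2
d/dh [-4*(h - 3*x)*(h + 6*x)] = -8*h - 12*x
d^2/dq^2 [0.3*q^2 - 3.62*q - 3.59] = 0.600000000000000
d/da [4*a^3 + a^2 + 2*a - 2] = 12*a^2 + 2*a + 2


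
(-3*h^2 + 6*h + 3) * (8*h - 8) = -24*h^3 + 72*h^2 - 24*h - 24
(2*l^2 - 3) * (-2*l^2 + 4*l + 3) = -4*l^4 + 8*l^3 + 12*l^2 - 12*l - 9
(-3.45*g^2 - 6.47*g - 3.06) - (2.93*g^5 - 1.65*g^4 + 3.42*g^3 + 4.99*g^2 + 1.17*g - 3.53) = -2.93*g^5 + 1.65*g^4 - 3.42*g^3 - 8.44*g^2 - 7.64*g + 0.47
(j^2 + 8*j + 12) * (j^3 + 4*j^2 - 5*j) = j^5 + 12*j^4 + 39*j^3 + 8*j^2 - 60*j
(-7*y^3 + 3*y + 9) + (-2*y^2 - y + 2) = -7*y^3 - 2*y^2 + 2*y + 11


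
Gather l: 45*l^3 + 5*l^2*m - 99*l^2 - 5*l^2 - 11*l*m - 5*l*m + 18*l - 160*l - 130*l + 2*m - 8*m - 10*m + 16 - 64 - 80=45*l^3 + l^2*(5*m - 104) + l*(-16*m - 272) - 16*m - 128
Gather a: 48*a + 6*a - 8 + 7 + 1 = 54*a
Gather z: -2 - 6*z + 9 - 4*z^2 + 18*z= -4*z^2 + 12*z + 7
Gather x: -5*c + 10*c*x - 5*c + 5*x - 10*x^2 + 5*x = -10*c - 10*x^2 + x*(10*c + 10)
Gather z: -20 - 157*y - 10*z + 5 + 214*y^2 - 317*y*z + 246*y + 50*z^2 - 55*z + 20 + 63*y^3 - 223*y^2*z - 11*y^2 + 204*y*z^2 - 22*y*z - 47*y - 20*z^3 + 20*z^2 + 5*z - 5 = 63*y^3 + 203*y^2 + 42*y - 20*z^3 + z^2*(204*y + 70) + z*(-223*y^2 - 339*y - 60)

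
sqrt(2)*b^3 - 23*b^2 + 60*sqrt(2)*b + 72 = (b - 6*sqrt(2))^2*(sqrt(2)*b + 1)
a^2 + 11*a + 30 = (a + 5)*(a + 6)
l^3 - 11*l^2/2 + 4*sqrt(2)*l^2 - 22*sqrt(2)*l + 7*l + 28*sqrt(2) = (l - 7/2)*(l - 2)*(l + 4*sqrt(2))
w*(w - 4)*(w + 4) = w^3 - 16*w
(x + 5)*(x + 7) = x^2 + 12*x + 35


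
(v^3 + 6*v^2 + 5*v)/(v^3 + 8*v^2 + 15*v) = (v + 1)/(v + 3)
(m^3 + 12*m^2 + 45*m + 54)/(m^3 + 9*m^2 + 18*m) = (m + 3)/m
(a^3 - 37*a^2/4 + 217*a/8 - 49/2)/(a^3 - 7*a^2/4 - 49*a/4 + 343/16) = 2*(a - 4)/(2*a + 7)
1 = 1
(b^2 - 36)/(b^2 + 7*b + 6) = (b - 6)/(b + 1)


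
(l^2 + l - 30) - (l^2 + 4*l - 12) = -3*l - 18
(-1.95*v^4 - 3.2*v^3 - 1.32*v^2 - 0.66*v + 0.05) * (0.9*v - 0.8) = -1.755*v^5 - 1.32*v^4 + 1.372*v^3 + 0.462*v^2 + 0.573*v - 0.04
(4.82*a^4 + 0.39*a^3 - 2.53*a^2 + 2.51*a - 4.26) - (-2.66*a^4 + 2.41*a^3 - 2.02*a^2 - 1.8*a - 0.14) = 7.48*a^4 - 2.02*a^3 - 0.51*a^2 + 4.31*a - 4.12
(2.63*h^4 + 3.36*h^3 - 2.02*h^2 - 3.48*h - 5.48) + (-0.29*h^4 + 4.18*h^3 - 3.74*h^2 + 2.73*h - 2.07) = 2.34*h^4 + 7.54*h^3 - 5.76*h^2 - 0.75*h - 7.55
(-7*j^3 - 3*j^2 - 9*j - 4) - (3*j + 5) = -7*j^3 - 3*j^2 - 12*j - 9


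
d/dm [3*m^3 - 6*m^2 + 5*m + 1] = 9*m^2 - 12*m + 5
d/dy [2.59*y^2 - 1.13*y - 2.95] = 5.18*y - 1.13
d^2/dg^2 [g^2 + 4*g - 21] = 2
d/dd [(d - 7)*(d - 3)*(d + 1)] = 3*d^2 - 18*d + 11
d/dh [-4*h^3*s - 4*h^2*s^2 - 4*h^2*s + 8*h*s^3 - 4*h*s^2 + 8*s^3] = 4*s*(-3*h^2 - 2*h*s - 2*h + 2*s^2 - s)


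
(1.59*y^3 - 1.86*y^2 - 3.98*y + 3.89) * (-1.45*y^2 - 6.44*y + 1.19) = -2.3055*y^5 - 7.5426*y^4 + 19.6415*y^3 + 17.7773*y^2 - 29.7878*y + 4.6291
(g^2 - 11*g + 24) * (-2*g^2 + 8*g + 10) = -2*g^4 + 30*g^3 - 126*g^2 + 82*g + 240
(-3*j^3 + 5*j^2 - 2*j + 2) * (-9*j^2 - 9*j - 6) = 27*j^5 - 18*j^4 - 9*j^3 - 30*j^2 - 6*j - 12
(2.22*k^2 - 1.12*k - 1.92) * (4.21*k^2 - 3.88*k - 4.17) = 9.3462*k^4 - 13.3288*k^3 - 12.995*k^2 + 12.12*k + 8.0064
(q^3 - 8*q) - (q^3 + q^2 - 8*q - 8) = 8 - q^2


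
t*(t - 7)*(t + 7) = t^3 - 49*t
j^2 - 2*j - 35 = (j - 7)*(j + 5)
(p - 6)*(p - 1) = p^2 - 7*p + 6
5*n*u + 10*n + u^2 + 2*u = (5*n + u)*(u + 2)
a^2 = a^2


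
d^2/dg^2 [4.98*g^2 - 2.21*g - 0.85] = 9.96000000000000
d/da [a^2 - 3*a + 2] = 2*a - 3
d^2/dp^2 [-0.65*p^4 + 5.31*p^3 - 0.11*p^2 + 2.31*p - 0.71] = -7.8*p^2 + 31.86*p - 0.22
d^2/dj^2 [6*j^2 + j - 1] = 12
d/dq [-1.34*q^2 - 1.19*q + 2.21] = -2.68*q - 1.19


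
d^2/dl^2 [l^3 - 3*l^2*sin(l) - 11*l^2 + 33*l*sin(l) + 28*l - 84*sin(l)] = 3*l^2*sin(l) - 33*l*sin(l) - 12*l*cos(l) + 6*l + 78*sin(l) + 66*cos(l) - 22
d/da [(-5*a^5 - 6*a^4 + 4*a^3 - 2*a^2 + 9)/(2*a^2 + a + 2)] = (-30*a^6 - 44*a^5 - 60*a^4 - 40*a^3 + 22*a^2 - 44*a - 9)/(4*a^4 + 4*a^3 + 9*a^2 + 4*a + 4)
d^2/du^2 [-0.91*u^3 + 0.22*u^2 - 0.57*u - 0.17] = 0.44 - 5.46*u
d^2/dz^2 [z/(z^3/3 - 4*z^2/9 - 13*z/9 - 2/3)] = 18*(-z*(-9*z^2 + 8*z + 13)^2 + (-9*z^2 - z*(9*z - 4) + 8*z + 13)*(-3*z^3 + 4*z^2 + 13*z + 6))/(-3*z^3 + 4*z^2 + 13*z + 6)^3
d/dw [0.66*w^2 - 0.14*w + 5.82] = 1.32*w - 0.14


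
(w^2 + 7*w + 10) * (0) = 0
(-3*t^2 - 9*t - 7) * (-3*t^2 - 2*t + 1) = 9*t^4 + 33*t^3 + 36*t^2 + 5*t - 7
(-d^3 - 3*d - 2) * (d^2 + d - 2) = -d^5 - d^4 - d^3 - 5*d^2 + 4*d + 4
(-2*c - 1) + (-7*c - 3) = -9*c - 4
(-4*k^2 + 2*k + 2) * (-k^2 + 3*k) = 4*k^4 - 14*k^3 + 4*k^2 + 6*k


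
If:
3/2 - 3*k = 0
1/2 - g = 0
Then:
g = 1/2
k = 1/2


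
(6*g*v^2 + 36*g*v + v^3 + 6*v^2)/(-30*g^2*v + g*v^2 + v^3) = (v + 6)/(-5*g + v)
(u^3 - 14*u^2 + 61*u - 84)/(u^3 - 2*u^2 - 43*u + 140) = (u^2 - 10*u + 21)/(u^2 + 2*u - 35)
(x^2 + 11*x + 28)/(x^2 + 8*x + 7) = (x + 4)/(x + 1)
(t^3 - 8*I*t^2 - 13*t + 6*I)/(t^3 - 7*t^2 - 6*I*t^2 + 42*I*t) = (t^2 - 2*I*t - 1)/(t*(t - 7))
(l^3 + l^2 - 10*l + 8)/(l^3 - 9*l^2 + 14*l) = (l^2 + 3*l - 4)/(l*(l - 7))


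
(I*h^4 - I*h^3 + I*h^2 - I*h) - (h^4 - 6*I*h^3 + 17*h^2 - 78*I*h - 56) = -h^4 + I*h^4 + 5*I*h^3 - 17*h^2 + I*h^2 + 77*I*h + 56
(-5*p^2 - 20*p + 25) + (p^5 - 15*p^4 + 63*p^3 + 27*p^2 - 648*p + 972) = p^5 - 15*p^4 + 63*p^3 + 22*p^2 - 668*p + 997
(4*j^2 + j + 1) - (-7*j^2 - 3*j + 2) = 11*j^2 + 4*j - 1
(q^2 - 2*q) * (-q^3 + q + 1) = -q^5 + 2*q^4 + q^3 - q^2 - 2*q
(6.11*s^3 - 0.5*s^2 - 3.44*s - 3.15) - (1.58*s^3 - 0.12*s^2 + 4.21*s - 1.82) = 4.53*s^3 - 0.38*s^2 - 7.65*s - 1.33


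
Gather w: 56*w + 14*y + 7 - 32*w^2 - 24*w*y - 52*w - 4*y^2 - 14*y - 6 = -32*w^2 + w*(4 - 24*y) - 4*y^2 + 1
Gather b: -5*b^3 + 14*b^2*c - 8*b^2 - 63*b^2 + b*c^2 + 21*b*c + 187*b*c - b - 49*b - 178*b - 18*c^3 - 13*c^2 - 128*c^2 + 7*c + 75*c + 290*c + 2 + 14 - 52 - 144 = -5*b^3 + b^2*(14*c - 71) + b*(c^2 + 208*c - 228) - 18*c^3 - 141*c^2 + 372*c - 180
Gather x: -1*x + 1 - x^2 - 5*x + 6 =-x^2 - 6*x + 7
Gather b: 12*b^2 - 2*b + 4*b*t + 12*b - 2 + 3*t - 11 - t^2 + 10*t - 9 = 12*b^2 + b*(4*t + 10) - t^2 + 13*t - 22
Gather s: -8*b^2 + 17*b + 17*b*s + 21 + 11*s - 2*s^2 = -8*b^2 + 17*b - 2*s^2 + s*(17*b + 11) + 21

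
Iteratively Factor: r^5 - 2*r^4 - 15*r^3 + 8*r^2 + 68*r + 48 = (r + 2)*(r^4 - 4*r^3 - 7*r^2 + 22*r + 24) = (r - 3)*(r + 2)*(r^3 - r^2 - 10*r - 8) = (r - 3)*(r + 1)*(r + 2)*(r^2 - 2*r - 8) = (r - 3)*(r + 1)*(r + 2)^2*(r - 4)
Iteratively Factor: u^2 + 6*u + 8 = (u + 2)*(u + 4)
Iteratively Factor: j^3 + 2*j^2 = (j + 2)*(j^2) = j*(j + 2)*(j)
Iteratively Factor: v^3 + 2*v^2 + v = (v)*(v^2 + 2*v + 1) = v*(v + 1)*(v + 1)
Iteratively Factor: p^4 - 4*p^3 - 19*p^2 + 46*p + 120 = (p - 5)*(p^3 + p^2 - 14*p - 24) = (p - 5)*(p + 2)*(p^2 - p - 12) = (p - 5)*(p - 4)*(p + 2)*(p + 3)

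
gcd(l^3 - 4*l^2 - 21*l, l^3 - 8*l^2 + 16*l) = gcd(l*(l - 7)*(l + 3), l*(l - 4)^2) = l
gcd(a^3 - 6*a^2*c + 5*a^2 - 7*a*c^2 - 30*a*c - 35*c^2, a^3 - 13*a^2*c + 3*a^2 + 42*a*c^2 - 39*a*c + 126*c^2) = a - 7*c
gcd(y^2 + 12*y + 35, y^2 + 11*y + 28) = y + 7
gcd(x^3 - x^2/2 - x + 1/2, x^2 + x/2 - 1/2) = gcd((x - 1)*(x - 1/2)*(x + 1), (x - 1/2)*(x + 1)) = x^2 + x/2 - 1/2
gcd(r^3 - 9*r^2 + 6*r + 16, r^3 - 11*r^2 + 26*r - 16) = r^2 - 10*r + 16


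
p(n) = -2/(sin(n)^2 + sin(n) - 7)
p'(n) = -2*(-2*sin(n)*cos(n) - cos(n))/(sin(n)^2 + sin(n) - 7)^2 = 2*(2*sin(n) + 1)*cos(n)/(sin(n)^2 + sin(n) - 7)^2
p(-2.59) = 0.28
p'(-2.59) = 0.00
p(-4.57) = 0.40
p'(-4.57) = -0.03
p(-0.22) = 0.28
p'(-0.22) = 0.02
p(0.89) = 0.36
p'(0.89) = 0.10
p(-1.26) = 0.28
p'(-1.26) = -0.01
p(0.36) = 0.31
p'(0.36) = 0.07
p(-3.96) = 0.35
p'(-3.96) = -0.10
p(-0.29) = 0.28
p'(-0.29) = 0.02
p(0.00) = 0.29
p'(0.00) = 0.04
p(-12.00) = 0.32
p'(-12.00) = 0.09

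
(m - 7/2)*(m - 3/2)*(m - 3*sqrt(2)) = m^3 - 5*m^2 - 3*sqrt(2)*m^2 + 21*m/4 + 15*sqrt(2)*m - 63*sqrt(2)/4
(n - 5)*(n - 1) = n^2 - 6*n + 5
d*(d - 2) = d^2 - 2*d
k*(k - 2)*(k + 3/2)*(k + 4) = k^4 + 7*k^3/2 - 5*k^2 - 12*k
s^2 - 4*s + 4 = (s - 2)^2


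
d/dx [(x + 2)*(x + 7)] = 2*x + 9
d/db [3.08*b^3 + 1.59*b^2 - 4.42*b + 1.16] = 9.24*b^2 + 3.18*b - 4.42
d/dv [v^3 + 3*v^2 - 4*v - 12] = 3*v^2 + 6*v - 4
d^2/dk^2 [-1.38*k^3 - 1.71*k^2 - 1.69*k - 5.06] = -8.28*k - 3.42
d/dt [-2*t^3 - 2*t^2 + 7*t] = -6*t^2 - 4*t + 7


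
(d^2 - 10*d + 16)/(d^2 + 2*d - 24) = (d^2 - 10*d + 16)/(d^2 + 2*d - 24)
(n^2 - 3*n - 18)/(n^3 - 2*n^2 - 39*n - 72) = (n - 6)/(n^2 - 5*n - 24)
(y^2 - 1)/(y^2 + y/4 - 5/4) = 4*(y + 1)/(4*y + 5)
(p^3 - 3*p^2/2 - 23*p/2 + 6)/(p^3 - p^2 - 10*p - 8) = (2*p^2 + 5*p - 3)/(2*(p^2 + 3*p + 2))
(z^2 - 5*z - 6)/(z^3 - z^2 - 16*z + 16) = (z^2 - 5*z - 6)/(z^3 - z^2 - 16*z + 16)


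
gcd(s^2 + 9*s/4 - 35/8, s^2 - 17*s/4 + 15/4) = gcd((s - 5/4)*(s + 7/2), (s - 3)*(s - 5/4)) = s - 5/4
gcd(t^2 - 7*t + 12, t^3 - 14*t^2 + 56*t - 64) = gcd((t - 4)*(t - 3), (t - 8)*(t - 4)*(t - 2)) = t - 4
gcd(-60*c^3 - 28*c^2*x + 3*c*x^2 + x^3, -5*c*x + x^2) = -5*c + x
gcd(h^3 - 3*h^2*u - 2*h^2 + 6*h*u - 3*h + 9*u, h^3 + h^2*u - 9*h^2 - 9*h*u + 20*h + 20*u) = 1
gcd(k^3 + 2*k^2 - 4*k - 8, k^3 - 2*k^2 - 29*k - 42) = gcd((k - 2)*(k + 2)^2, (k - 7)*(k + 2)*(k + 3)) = k + 2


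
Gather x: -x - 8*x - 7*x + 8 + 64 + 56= 128 - 16*x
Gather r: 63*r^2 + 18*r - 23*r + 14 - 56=63*r^2 - 5*r - 42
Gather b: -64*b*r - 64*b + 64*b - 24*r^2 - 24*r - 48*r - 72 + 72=-64*b*r - 24*r^2 - 72*r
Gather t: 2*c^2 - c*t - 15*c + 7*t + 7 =2*c^2 - 15*c + t*(7 - c) + 7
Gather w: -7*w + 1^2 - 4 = -7*w - 3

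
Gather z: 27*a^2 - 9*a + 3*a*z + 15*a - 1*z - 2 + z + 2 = 27*a^2 + 3*a*z + 6*a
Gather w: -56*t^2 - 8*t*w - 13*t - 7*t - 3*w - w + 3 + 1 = -56*t^2 - 20*t + w*(-8*t - 4) + 4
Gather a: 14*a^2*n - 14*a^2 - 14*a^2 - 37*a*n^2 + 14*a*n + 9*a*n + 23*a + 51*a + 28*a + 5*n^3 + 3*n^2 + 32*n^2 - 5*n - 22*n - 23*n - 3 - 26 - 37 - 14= a^2*(14*n - 28) + a*(-37*n^2 + 23*n + 102) + 5*n^3 + 35*n^2 - 50*n - 80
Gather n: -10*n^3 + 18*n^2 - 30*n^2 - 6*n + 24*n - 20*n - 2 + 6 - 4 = -10*n^3 - 12*n^2 - 2*n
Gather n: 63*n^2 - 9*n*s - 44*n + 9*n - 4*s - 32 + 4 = 63*n^2 + n*(-9*s - 35) - 4*s - 28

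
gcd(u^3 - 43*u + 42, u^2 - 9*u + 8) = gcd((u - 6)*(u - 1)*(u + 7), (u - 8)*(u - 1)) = u - 1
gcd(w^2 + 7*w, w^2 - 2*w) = w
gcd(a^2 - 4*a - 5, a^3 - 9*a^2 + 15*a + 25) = a^2 - 4*a - 5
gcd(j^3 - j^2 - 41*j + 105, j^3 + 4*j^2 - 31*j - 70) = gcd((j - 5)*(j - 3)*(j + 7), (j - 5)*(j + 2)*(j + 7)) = j^2 + 2*j - 35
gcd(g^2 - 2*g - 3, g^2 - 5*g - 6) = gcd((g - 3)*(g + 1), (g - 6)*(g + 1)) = g + 1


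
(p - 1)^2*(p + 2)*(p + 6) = p^4 + 6*p^3 - 3*p^2 - 16*p + 12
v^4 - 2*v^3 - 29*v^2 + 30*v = v*(v - 6)*(v - 1)*(v + 5)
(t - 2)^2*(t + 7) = t^3 + 3*t^2 - 24*t + 28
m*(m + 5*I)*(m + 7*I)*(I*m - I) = I*m^4 - 12*m^3 - I*m^3 + 12*m^2 - 35*I*m^2 + 35*I*m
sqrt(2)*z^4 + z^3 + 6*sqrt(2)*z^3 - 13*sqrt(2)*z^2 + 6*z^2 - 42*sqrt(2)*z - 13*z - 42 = (z - 3)*(z + 2)*(z + 7)*(sqrt(2)*z + 1)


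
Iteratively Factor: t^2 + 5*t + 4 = (t + 1)*(t + 4)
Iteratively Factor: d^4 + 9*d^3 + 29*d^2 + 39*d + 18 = (d + 1)*(d^3 + 8*d^2 + 21*d + 18) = (d + 1)*(d + 3)*(d^2 + 5*d + 6) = (d + 1)*(d + 2)*(d + 3)*(d + 3)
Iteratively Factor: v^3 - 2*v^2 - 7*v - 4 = (v + 1)*(v^2 - 3*v - 4) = (v - 4)*(v + 1)*(v + 1)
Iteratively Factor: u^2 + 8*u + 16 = (u + 4)*(u + 4)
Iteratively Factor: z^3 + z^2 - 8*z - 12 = (z + 2)*(z^2 - z - 6) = (z - 3)*(z + 2)*(z + 2)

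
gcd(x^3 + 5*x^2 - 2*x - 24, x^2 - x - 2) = x - 2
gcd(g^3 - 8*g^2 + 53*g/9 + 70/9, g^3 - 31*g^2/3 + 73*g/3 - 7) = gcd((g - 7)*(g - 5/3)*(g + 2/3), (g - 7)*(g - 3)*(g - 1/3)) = g - 7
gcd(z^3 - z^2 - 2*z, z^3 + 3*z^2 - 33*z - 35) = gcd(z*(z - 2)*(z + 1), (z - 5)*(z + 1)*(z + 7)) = z + 1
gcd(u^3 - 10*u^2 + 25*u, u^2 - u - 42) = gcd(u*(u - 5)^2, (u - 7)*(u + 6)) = 1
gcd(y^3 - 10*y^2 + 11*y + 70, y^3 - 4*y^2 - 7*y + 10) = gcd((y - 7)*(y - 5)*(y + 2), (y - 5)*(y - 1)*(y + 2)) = y^2 - 3*y - 10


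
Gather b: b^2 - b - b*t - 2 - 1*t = b^2 + b*(-t - 1) - t - 2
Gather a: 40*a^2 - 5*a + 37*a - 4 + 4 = 40*a^2 + 32*a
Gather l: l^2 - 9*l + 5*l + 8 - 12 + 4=l^2 - 4*l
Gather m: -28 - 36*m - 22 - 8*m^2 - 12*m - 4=-8*m^2 - 48*m - 54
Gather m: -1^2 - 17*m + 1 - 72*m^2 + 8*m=-72*m^2 - 9*m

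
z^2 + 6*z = z*(z + 6)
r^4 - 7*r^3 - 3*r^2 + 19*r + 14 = (r - 7)*(r - 2)*(r + 1)^2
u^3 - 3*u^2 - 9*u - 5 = (u - 5)*(u + 1)^2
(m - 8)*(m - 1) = m^2 - 9*m + 8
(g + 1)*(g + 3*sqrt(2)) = g^2 + g + 3*sqrt(2)*g + 3*sqrt(2)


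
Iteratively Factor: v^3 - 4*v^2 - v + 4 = (v - 1)*(v^2 - 3*v - 4) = (v - 1)*(v + 1)*(v - 4)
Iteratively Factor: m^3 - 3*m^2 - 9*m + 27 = (m - 3)*(m^2 - 9) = (m - 3)*(m + 3)*(m - 3)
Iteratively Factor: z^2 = (z)*(z)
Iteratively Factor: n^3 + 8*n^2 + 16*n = (n + 4)*(n^2 + 4*n) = (n + 4)^2*(n)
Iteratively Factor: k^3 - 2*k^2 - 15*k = (k)*(k^2 - 2*k - 15) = k*(k - 5)*(k + 3)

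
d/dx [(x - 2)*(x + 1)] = 2*x - 1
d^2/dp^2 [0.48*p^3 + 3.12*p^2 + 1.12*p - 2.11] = 2.88*p + 6.24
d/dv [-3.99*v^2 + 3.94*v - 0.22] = 3.94 - 7.98*v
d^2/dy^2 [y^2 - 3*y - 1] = 2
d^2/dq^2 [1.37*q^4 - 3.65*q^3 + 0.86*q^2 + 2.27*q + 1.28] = 16.44*q^2 - 21.9*q + 1.72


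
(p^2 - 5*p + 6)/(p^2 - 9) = (p - 2)/(p + 3)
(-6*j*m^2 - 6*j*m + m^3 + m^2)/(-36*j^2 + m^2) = m*(m + 1)/(6*j + m)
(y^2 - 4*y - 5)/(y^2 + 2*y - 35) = (y + 1)/(y + 7)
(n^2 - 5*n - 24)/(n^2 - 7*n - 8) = (n + 3)/(n + 1)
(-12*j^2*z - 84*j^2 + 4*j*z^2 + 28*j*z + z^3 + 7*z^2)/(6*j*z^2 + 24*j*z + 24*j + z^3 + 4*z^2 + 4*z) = (-2*j*z - 14*j + z^2 + 7*z)/(z^2 + 4*z + 4)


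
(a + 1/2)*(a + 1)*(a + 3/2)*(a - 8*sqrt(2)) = a^4 - 8*sqrt(2)*a^3 + 3*a^3 - 24*sqrt(2)*a^2 + 11*a^2/4 - 22*sqrt(2)*a + 3*a/4 - 6*sqrt(2)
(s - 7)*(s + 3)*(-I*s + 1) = -I*s^3 + s^2 + 4*I*s^2 - 4*s + 21*I*s - 21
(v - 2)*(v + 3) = v^2 + v - 6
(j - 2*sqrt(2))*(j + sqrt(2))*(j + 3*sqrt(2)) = j^3 + 2*sqrt(2)*j^2 - 10*j - 12*sqrt(2)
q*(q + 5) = q^2 + 5*q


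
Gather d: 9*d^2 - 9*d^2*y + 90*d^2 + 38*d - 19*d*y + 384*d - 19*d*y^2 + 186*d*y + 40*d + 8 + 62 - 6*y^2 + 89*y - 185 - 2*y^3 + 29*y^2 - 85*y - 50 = d^2*(99 - 9*y) + d*(-19*y^2 + 167*y + 462) - 2*y^3 + 23*y^2 + 4*y - 165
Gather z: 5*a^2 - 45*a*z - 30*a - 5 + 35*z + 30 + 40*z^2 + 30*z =5*a^2 - 30*a + 40*z^2 + z*(65 - 45*a) + 25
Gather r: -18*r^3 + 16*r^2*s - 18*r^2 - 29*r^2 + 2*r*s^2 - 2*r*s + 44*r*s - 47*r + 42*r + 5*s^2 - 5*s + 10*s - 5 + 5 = -18*r^3 + r^2*(16*s - 47) + r*(2*s^2 + 42*s - 5) + 5*s^2 + 5*s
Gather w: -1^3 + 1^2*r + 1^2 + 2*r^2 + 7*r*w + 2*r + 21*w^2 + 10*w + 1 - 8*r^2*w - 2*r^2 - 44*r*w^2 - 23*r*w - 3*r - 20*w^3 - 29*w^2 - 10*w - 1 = -20*w^3 + w^2*(-44*r - 8) + w*(-8*r^2 - 16*r)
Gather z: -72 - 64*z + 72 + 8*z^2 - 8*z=8*z^2 - 72*z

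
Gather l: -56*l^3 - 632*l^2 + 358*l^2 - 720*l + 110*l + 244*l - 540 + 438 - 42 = -56*l^3 - 274*l^2 - 366*l - 144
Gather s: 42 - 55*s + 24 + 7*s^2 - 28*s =7*s^2 - 83*s + 66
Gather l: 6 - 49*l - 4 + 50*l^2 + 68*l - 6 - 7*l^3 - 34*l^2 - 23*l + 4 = -7*l^3 + 16*l^2 - 4*l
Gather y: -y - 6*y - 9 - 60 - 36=-7*y - 105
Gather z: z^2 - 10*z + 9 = z^2 - 10*z + 9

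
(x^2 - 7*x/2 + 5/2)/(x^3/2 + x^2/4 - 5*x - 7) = 2*(2*x^2 - 7*x + 5)/(2*x^3 + x^2 - 20*x - 28)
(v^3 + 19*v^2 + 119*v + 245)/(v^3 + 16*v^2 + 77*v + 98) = (v + 5)/(v + 2)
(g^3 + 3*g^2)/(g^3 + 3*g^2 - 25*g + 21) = g^2*(g + 3)/(g^3 + 3*g^2 - 25*g + 21)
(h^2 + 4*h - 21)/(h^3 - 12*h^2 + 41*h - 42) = (h + 7)/(h^2 - 9*h + 14)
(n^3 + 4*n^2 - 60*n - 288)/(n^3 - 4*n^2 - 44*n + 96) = (n + 6)/(n - 2)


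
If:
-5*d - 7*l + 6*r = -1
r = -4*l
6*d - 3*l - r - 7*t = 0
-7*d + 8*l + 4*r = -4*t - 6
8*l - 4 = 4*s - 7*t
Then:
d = 250/103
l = -37/103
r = 148/103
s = 755/412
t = 209/103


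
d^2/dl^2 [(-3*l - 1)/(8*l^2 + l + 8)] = 2*(-(3*l + 1)*(16*l + 1)^2 + (72*l + 11)*(8*l^2 + l + 8))/(8*l^2 + l + 8)^3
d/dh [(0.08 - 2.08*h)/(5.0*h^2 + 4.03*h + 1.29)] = (10.4*h^2 - 0.8*h - 3.0056)/(25.0*h^4 + 40.3*h^3 + 29.1409*h^2 + 10.3974*h + 1.6641)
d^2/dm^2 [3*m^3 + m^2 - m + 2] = 18*m + 2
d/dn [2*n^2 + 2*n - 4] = 4*n + 2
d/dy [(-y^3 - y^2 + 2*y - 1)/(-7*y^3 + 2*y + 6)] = (-7*y^4 + 24*y^3 - 41*y^2 - 12*y + 14)/(49*y^6 - 28*y^4 - 84*y^3 + 4*y^2 + 24*y + 36)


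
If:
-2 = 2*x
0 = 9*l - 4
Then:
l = 4/9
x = -1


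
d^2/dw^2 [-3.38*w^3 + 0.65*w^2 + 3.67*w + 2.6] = 1.3 - 20.28*w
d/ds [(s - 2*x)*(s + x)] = 2*s - x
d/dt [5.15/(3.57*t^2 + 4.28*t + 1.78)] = (-36.771*t - 22.042)/(3.57*t^2 + 4.28*t + 1.78)^2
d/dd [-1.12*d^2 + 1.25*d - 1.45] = 1.25 - 2.24*d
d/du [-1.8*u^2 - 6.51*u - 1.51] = -3.6*u - 6.51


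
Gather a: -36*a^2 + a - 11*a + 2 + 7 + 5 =-36*a^2 - 10*a + 14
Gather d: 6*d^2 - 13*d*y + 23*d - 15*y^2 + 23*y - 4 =6*d^2 + d*(23 - 13*y) - 15*y^2 + 23*y - 4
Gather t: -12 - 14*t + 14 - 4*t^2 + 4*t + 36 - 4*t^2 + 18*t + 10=-8*t^2 + 8*t + 48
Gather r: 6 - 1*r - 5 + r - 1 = 0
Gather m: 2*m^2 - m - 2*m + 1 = 2*m^2 - 3*m + 1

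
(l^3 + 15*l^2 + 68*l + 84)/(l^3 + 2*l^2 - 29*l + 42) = (l^2 + 8*l + 12)/(l^2 - 5*l + 6)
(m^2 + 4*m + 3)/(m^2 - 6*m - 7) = (m + 3)/(m - 7)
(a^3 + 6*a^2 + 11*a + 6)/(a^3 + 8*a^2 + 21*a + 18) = (a + 1)/(a + 3)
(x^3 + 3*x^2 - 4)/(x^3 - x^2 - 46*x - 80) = (x^2 + x - 2)/(x^2 - 3*x - 40)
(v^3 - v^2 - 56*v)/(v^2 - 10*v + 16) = v*(v + 7)/(v - 2)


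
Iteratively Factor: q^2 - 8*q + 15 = (q - 5)*(q - 3)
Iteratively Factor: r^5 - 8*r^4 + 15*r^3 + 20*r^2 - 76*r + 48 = (r - 3)*(r^4 - 5*r^3 + 20*r - 16) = (r - 3)*(r - 2)*(r^3 - 3*r^2 - 6*r + 8) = (r - 3)*(r - 2)*(r - 1)*(r^2 - 2*r - 8) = (r - 4)*(r - 3)*(r - 2)*(r - 1)*(r + 2)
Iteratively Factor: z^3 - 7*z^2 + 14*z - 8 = (z - 2)*(z^2 - 5*z + 4) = (z - 4)*(z - 2)*(z - 1)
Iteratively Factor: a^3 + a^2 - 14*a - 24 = (a + 3)*(a^2 - 2*a - 8) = (a - 4)*(a + 3)*(a + 2)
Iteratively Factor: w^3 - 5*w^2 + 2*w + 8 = (w + 1)*(w^2 - 6*w + 8) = (w - 4)*(w + 1)*(w - 2)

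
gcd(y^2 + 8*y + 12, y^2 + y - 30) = y + 6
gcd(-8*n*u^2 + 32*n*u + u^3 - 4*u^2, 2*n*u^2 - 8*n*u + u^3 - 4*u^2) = u^2 - 4*u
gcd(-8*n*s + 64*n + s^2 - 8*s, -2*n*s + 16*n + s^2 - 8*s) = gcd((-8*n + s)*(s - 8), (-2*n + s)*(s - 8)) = s - 8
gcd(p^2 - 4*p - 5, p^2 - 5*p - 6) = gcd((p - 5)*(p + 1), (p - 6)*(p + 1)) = p + 1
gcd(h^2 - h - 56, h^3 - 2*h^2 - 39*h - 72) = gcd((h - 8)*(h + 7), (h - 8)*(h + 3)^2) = h - 8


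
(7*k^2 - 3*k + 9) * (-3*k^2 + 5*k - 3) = -21*k^4 + 44*k^3 - 63*k^2 + 54*k - 27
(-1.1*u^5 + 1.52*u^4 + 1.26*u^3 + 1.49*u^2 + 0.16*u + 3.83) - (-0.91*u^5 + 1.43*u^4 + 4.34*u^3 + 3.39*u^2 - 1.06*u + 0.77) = -0.19*u^5 + 0.0900000000000001*u^4 - 3.08*u^3 - 1.9*u^2 + 1.22*u + 3.06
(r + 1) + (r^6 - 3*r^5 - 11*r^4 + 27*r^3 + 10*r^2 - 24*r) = r^6 - 3*r^5 - 11*r^4 + 27*r^3 + 10*r^2 - 23*r + 1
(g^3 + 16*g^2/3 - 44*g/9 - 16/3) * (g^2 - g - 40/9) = g^5 + 13*g^4/3 - 44*g^3/3 - 652*g^2/27 + 2192*g/81 + 640/27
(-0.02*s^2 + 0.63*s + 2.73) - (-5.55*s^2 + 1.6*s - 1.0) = 5.53*s^2 - 0.97*s + 3.73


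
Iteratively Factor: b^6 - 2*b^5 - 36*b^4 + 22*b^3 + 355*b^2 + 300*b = (b + 3)*(b^5 - 5*b^4 - 21*b^3 + 85*b^2 + 100*b) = (b + 1)*(b + 3)*(b^4 - 6*b^3 - 15*b^2 + 100*b) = b*(b + 1)*(b + 3)*(b^3 - 6*b^2 - 15*b + 100) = b*(b + 1)*(b + 3)*(b + 4)*(b^2 - 10*b + 25) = b*(b - 5)*(b + 1)*(b + 3)*(b + 4)*(b - 5)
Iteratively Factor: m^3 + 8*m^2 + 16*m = (m)*(m^2 + 8*m + 16) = m*(m + 4)*(m + 4)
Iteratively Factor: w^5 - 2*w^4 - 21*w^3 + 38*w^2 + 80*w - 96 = (w - 4)*(w^4 + 2*w^3 - 13*w^2 - 14*w + 24) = (w - 4)*(w + 4)*(w^3 - 2*w^2 - 5*w + 6) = (w - 4)*(w + 2)*(w + 4)*(w^2 - 4*w + 3) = (w - 4)*(w - 1)*(w + 2)*(w + 4)*(w - 3)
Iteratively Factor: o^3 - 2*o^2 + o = (o - 1)*(o^2 - o) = (o - 1)^2*(o)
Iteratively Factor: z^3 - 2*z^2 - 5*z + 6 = (z - 1)*(z^2 - z - 6) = (z - 3)*(z - 1)*(z + 2)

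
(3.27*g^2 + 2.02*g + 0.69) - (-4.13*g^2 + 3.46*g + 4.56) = 7.4*g^2 - 1.44*g - 3.87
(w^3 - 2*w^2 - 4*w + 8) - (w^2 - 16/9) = w^3 - 3*w^2 - 4*w + 88/9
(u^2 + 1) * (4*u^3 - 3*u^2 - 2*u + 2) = 4*u^5 - 3*u^4 + 2*u^3 - u^2 - 2*u + 2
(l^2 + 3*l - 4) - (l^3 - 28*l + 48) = -l^3 + l^2 + 31*l - 52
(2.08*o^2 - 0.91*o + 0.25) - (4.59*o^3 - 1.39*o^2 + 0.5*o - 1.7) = -4.59*o^3 + 3.47*o^2 - 1.41*o + 1.95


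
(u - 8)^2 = u^2 - 16*u + 64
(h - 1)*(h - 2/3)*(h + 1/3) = h^3 - 4*h^2/3 + h/9 + 2/9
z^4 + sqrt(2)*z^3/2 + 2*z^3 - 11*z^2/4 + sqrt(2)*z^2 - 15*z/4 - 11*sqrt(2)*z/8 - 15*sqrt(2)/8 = (z - 3/2)*(z + 1)*(z + 5/2)*(z + sqrt(2)/2)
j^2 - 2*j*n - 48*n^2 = (j - 8*n)*(j + 6*n)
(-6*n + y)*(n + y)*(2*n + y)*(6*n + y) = -72*n^4 - 108*n^3*y - 34*n^2*y^2 + 3*n*y^3 + y^4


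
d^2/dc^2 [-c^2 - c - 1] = -2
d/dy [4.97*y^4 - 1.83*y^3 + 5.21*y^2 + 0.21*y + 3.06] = 19.88*y^3 - 5.49*y^2 + 10.42*y + 0.21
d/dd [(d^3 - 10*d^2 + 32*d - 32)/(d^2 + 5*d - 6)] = (d^4 + 10*d^3 - 100*d^2 + 184*d - 32)/(d^4 + 10*d^3 + 13*d^2 - 60*d + 36)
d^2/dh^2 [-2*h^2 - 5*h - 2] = -4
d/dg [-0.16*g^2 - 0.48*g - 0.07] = -0.32*g - 0.48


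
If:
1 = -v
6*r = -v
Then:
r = 1/6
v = -1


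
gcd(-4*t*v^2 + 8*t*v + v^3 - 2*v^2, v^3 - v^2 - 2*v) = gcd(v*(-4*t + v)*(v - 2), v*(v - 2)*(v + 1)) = v^2 - 2*v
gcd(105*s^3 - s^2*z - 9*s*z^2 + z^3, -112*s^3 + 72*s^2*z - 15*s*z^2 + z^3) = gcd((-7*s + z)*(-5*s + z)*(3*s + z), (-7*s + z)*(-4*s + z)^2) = -7*s + z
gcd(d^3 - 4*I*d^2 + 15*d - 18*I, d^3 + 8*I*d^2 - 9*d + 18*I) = d^2 + 2*I*d + 3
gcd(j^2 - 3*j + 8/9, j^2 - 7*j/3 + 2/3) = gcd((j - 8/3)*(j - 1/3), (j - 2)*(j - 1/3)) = j - 1/3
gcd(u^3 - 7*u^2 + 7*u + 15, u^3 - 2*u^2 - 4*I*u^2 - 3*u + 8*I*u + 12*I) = u^2 - 2*u - 3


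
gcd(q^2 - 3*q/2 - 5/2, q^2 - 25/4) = q - 5/2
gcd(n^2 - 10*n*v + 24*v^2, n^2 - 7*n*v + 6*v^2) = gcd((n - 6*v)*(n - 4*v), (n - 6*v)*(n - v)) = -n + 6*v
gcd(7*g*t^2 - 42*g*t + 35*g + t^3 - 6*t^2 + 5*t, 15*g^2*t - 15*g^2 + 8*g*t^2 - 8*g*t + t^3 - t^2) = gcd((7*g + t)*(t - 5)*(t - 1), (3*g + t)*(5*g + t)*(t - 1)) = t - 1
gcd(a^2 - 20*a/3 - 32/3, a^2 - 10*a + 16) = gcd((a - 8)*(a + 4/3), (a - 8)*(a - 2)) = a - 8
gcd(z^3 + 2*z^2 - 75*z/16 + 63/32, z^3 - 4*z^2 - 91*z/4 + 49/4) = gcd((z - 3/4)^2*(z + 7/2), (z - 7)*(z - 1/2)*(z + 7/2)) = z + 7/2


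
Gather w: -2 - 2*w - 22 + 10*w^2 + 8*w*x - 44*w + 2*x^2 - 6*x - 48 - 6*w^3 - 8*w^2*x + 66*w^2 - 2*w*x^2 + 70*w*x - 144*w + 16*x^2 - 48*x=-6*w^3 + w^2*(76 - 8*x) + w*(-2*x^2 + 78*x - 190) + 18*x^2 - 54*x - 72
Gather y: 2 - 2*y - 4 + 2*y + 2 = 0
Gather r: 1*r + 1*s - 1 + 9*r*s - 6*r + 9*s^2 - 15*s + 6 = r*(9*s - 5) + 9*s^2 - 14*s + 5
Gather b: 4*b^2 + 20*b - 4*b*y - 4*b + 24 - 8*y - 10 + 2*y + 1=4*b^2 + b*(16 - 4*y) - 6*y + 15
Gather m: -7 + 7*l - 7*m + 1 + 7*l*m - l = 6*l + m*(7*l - 7) - 6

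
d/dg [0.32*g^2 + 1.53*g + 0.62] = 0.64*g + 1.53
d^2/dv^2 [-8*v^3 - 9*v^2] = -48*v - 18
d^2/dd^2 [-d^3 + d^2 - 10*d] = 2 - 6*d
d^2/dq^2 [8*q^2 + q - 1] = 16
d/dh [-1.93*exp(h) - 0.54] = -1.93*exp(h)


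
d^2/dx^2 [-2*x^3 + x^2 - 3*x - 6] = 2 - 12*x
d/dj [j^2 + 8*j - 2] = 2*j + 8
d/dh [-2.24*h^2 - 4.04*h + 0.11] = -4.48*h - 4.04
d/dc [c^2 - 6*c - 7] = 2*c - 6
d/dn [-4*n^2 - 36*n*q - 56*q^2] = -8*n - 36*q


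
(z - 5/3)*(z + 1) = z^2 - 2*z/3 - 5/3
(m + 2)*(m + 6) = m^2 + 8*m + 12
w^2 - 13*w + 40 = (w - 8)*(w - 5)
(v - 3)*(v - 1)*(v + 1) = v^3 - 3*v^2 - v + 3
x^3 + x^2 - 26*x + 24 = (x - 4)*(x - 1)*(x + 6)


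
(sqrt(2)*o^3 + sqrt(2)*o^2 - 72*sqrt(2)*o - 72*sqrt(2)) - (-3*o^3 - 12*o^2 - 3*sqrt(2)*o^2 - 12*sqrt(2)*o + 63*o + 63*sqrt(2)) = sqrt(2)*o^3 + 3*o^3 + 4*sqrt(2)*o^2 + 12*o^2 - 60*sqrt(2)*o - 63*o - 135*sqrt(2)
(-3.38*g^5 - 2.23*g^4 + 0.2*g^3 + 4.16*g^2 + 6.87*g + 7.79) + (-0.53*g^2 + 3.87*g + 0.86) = -3.38*g^5 - 2.23*g^4 + 0.2*g^3 + 3.63*g^2 + 10.74*g + 8.65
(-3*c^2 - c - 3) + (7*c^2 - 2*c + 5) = 4*c^2 - 3*c + 2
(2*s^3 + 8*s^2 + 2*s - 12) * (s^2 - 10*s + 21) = 2*s^5 - 12*s^4 - 36*s^3 + 136*s^2 + 162*s - 252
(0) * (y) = 0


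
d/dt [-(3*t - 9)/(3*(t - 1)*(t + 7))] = (t^2 - 6*t - 11)/(t^4 + 12*t^3 + 22*t^2 - 84*t + 49)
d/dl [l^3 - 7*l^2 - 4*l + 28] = 3*l^2 - 14*l - 4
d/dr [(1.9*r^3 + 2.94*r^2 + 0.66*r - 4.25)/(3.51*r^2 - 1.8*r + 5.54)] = (6.669*r^4 - 6.84*r^3 + 23.9694*r^2 + 62.4102*r - 3.9936)/(12.3201*r^4 - 12.636*r^3 + 42.1308*r^2 - 19.944*r + 30.6916)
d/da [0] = 0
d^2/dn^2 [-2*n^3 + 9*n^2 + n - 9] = 18 - 12*n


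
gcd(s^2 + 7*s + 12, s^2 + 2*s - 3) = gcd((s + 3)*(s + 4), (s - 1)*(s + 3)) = s + 3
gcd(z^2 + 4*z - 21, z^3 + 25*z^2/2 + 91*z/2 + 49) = z + 7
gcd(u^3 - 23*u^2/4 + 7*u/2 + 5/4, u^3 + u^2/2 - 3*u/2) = u - 1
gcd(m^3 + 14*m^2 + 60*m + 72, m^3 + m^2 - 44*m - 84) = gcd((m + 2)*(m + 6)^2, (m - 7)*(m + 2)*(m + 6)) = m^2 + 8*m + 12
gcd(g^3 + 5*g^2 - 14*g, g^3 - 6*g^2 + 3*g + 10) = g - 2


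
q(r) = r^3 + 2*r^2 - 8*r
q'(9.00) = 271.00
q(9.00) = 819.00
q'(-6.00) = 76.00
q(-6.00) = -96.00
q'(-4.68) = 38.99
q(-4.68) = -21.26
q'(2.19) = 15.15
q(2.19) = 2.58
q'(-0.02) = -8.08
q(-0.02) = 0.16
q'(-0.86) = -9.22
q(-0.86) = 7.72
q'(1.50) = 4.75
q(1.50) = -4.12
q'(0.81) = -2.79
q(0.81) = -4.64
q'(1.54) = 5.27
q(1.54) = -3.92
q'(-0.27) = -8.86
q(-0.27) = 2.29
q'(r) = 3*r^2 + 4*r - 8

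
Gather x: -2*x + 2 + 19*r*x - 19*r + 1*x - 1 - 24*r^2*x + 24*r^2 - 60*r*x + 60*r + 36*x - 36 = 24*r^2 + 41*r + x*(-24*r^2 - 41*r + 35) - 35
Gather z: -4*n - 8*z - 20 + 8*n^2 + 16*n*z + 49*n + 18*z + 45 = 8*n^2 + 45*n + z*(16*n + 10) + 25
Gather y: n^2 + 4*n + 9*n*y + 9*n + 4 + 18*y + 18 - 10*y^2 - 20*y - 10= n^2 + 13*n - 10*y^2 + y*(9*n - 2) + 12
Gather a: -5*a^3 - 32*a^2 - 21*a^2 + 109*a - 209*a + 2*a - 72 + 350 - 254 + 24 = -5*a^3 - 53*a^2 - 98*a + 48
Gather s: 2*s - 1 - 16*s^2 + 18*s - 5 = -16*s^2 + 20*s - 6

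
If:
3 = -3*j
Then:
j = -1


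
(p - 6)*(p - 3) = p^2 - 9*p + 18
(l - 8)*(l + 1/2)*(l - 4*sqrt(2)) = l^3 - 15*l^2/2 - 4*sqrt(2)*l^2 - 4*l + 30*sqrt(2)*l + 16*sqrt(2)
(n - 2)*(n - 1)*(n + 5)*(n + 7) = n^4 + 9*n^3 + n^2 - 81*n + 70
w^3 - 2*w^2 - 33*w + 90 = (w - 5)*(w - 3)*(w + 6)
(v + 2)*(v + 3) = v^2 + 5*v + 6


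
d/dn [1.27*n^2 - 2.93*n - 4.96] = 2.54*n - 2.93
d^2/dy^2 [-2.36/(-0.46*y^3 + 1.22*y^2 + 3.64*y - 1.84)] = ((5.7584 - 6.5136*y)*(0.46*y^3 - 1.22*y^2 - 3.64*y + 1.84) + 2.36*(-2.76*y^2 + 4.88*y + 7.28)*(-1.38*y^2 + 2.44*y + 3.64))/(0.46*y^3 - 1.22*y^2 - 3.64*y + 1.84)^3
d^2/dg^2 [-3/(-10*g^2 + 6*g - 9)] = 12*(-50*g^2 + 30*g + 2*(10*g - 3)^2 - 45)/(10*g^2 - 6*g + 9)^3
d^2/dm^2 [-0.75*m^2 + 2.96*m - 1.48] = -1.50000000000000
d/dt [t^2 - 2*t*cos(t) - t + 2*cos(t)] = 2*t*sin(t) + 2*t - 2*sqrt(2)*sin(t + pi/4) - 1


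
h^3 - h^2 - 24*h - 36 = (h - 6)*(h + 2)*(h + 3)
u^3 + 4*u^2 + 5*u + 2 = (u + 1)^2*(u + 2)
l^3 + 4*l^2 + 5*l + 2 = (l + 1)^2*(l + 2)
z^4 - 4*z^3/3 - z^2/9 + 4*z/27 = z*(z - 4/3)*(z - 1/3)*(z + 1/3)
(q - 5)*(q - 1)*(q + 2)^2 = q^4 - 2*q^3 - 15*q^2 - 4*q + 20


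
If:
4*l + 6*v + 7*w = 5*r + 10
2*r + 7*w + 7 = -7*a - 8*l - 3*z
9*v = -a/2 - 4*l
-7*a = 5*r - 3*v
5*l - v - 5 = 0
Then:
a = 490*z/449 + 10490/1347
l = 1130/1347 - 5*z/449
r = -701*z/449 - 15337/1347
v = -25*z/449 - 1085/1347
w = -3335*z/3143 - 61225/9429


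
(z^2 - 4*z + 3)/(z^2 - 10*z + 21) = (z - 1)/(z - 7)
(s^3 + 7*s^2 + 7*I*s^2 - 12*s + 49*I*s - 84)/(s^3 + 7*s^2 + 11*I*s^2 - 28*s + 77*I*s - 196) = (s + 3*I)/(s + 7*I)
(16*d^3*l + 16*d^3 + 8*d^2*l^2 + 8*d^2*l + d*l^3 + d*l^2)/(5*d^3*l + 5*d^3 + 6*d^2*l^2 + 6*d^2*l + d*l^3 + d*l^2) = (16*d^2 + 8*d*l + l^2)/(5*d^2 + 6*d*l + l^2)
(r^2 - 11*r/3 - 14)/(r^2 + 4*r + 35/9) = 3*(r - 6)/(3*r + 5)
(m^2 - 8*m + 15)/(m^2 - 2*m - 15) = (m - 3)/(m + 3)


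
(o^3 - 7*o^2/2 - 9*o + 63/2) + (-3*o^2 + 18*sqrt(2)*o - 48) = o^3 - 13*o^2/2 - 9*o + 18*sqrt(2)*o - 33/2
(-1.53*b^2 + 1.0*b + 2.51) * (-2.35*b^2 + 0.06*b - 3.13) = 3.5955*b^4 - 2.4418*b^3 - 1.0496*b^2 - 2.9794*b - 7.8563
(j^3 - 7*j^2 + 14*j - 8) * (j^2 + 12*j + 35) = j^5 + 5*j^4 - 35*j^3 - 85*j^2 + 394*j - 280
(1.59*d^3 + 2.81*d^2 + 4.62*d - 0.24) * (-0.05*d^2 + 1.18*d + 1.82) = -0.0795*d^5 + 1.7357*d^4 + 5.9786*d^3 + 10.5778*d^2 + 8.1252*d - 0.4368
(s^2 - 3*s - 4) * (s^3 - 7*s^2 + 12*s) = s^5 - 10*s^4 + 29*s^3 - 8*s^2 - 48*s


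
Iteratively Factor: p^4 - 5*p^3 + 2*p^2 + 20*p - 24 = (p - 2)*(p^3 - 3*p^2 - 4*p + 12) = (p - 3)*(p - 2)*(p^2 - 4) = (p - 3)*(p - 2)*(p + 2)*(p - 2)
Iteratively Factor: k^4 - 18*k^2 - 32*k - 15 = (k + 3)*(k^3 - 3*k^2 - 9*k - 5) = (k + 1)*(k + 3)*(k^2 - 4*k - 5) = (k + 1)^2*(k + 3)*(k - 5)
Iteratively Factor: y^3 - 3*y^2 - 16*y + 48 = (y - 4)*(y^2 + y - 12) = (y - 4)*(y - 3)*(y + 4)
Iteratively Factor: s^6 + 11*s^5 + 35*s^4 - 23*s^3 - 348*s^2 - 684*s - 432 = (s + 2)*(s^5 + 9*s^4 + 17*s^3 - 57*s^2 - 234*s - 216) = (s + 2)^2*(s^4 + 7*s^3 + 3*s^2 - 63*s - 108) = (s + 2)^2*(s + 4)*(s^3 + 3*s^2 - 9*s - 27) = (s + 2)^2*(s + 3)*(s + 4)*(s^2 - 9) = (s + 2)^2*(s + 3)^2*(s + 4)*(s - 3)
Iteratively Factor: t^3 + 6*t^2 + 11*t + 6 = (t + 2)*(t^2 + 4*t + 3) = (t + 2)*(t + 3)*(t + 1)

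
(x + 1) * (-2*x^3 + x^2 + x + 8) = -2*x^4 - x^3 + 2*x^2 + 9*x + 8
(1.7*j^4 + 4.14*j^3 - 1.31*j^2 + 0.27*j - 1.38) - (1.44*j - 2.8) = 1.7*j^4 + 4.14*j^3 - 1.31*j^2 - 1.17*j + 1.42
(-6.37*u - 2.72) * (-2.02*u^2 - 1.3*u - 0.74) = 12.8674*u^3 + 13.7754*u^2 + 8.2498*u + 2.0128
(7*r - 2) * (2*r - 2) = 14*r^2 - 18*r + 4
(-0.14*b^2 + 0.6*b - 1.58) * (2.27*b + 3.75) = -0.3178*b^3 + 0.837*b^2 - 1.3366*b - 5.925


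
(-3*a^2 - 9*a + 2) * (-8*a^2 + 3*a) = 24*a^4 + 63*a^3 - 43*a^2 + 6*a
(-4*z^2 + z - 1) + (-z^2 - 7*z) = -5*z^2 - 6*z - 1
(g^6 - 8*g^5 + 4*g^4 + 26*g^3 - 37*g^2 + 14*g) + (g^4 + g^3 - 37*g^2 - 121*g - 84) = g^6 - 8*g^5 + 5*g^4 + 27*g^3 - 74*g^2 - 107*g - 84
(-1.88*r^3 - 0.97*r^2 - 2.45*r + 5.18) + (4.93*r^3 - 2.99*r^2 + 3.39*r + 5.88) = 3.05*r^3 - 3.96*r^2 + 0.94*r + 11.06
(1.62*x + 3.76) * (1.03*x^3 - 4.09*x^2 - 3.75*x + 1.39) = 1.6686*x^4 - 2.753*x^3 - 21.4534*x^2 - 11.8482*x + 5.2264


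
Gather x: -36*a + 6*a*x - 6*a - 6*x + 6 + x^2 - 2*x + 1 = -42*a + x^2 + x*(6*a - 8) + 7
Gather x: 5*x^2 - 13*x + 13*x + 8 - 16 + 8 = 5*x^2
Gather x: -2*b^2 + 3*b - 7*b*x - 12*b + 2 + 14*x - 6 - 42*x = -2*b^2 - 9*b + x*(-7*b - 28) - 4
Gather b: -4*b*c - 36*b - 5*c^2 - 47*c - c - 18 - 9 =b*(-4*c - 36) - 5*c^2 - 48*c - 27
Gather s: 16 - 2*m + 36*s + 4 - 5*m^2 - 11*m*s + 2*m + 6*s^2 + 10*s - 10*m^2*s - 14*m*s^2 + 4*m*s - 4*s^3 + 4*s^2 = -5*m^2 - 4*s^3 + s^2*(10 - 14*m) + s*(-10*m^2 - 7*m + 46) + 20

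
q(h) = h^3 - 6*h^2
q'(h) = 3*h^2 - 12*h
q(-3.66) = -129.40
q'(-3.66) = 84.11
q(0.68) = -2.46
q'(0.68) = -6.77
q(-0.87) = -5.20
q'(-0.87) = 12.71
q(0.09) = -0.05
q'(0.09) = -1.06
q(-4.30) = -190.45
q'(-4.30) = 107.07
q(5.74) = -8.57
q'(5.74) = 29.96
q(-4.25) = -185.14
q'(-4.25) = 105.19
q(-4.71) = -237.59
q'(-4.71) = 123.07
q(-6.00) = -432.00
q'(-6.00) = 180.00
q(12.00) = 864.00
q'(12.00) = 288.00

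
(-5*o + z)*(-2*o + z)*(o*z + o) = 10*o^3*z + 10*o^3 - 7*o^2*z^2 - 7*o^2*z + o*z^3 + o*z^2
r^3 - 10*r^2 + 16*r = r*(r - 8)*(r - 2)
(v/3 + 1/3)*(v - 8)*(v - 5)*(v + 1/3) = v^4/3 - 35*v^3/9 + 23*v^2/3 + 49*v/3 + 40/9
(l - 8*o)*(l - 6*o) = l^2 - 14*l*o + 48*o^2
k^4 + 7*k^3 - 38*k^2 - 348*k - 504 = (k - 7)*(k + 2)*(k + 6)^2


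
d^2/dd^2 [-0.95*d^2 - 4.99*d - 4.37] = -1.90000000000000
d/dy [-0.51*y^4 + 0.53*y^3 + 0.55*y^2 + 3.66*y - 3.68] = -2.04*y^3 + 1.59*y^2 + 1.1*y + 3.66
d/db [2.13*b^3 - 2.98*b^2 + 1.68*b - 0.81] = 6.39*b^2 - 5.96*b + 1.68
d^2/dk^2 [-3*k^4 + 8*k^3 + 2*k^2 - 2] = -36*k^2 + 48*k + 4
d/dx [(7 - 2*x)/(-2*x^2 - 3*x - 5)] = (-4*x^2 + 28*x + 31)/(4*x^4 + 12*x^3 + 29*x^2 + 30*x + 25)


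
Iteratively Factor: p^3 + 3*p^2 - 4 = (p + 2)*(p^2 + p - 2) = (p - 1)*(p + 2)*(p + 2)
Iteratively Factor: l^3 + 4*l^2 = (l + 4)*(l^2) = l*(l + 4)*(l)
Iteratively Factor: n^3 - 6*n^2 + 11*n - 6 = (n - 1)*(n^2 - 5*n + 6) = (n - 3)*(n - 1)*(n - 2)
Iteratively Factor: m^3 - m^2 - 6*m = (m + 2)*(m^2 - 3*m) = m*(m + 2)*(m - 3)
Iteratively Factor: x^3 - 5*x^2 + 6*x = (x - 2)*(x^2 - 3*x) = (x - 3)*(x - 2)*(x)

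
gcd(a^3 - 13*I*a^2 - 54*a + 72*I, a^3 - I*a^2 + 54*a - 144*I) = a^2 - 9*I*a - 18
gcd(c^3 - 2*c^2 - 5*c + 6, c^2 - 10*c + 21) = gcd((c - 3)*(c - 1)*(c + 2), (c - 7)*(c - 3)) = c - 3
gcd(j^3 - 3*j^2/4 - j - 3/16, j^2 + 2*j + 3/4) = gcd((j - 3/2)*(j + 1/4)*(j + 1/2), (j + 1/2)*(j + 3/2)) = j + 1/2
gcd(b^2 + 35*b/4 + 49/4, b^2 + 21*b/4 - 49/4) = b + 7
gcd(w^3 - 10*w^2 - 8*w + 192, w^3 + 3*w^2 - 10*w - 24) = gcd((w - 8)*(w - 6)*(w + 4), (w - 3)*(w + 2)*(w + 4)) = w + 4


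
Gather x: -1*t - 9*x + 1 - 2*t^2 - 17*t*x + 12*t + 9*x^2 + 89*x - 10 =-2*t^2 + 11*t + 9*x^2 + x*(80 - 17*t) - 9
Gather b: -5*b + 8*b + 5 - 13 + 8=3*b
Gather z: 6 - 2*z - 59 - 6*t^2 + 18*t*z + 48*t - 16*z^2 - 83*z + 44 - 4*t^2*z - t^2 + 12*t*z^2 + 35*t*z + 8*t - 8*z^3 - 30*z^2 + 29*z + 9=-7*t^2 + 56*t - 8*z^3 + z^2*(12*t - 46) + z*(-4*t^2 + 53*t - 56)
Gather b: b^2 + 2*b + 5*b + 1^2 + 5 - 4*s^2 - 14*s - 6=b^2 + 7*b - 4*s^2 - 14*s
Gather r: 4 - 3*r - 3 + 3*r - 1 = 0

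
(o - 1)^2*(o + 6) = o^3 + 4*o^2 - 11*o + 6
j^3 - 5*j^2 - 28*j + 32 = (j - 8)*(j - 1)*(j + 4)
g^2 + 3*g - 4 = (g - 1)*(g + 4)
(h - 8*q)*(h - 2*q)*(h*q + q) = h^3*q - 10*h^2*q^2 + h^2*q + 16*h*q^3 - 10*h*q^2 + 16*q^3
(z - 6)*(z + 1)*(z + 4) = z^3 - z^2 - 26*z - 24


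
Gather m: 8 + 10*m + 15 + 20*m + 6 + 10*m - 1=40*m + 28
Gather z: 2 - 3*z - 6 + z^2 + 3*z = z^2 - 4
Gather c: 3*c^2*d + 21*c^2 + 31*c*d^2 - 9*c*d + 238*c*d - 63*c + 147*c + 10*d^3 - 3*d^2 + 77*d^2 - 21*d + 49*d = c^2*(3*d + 21) + c*(31*d^2 + 229*d + 84) + 10*d^3 + 74*d^2 + 28*d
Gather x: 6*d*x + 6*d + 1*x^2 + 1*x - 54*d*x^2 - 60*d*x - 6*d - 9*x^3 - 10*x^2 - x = -54*d*x - 9*x^3 + x^2*(-54*d - 9)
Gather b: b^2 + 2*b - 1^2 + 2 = b^2 + 2*b + 1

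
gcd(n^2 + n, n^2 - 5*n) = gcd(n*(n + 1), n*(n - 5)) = n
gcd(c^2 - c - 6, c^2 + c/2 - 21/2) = c - 3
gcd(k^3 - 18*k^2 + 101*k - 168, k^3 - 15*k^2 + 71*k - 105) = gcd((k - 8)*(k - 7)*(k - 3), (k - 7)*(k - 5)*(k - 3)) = k^2 - 10*k + 21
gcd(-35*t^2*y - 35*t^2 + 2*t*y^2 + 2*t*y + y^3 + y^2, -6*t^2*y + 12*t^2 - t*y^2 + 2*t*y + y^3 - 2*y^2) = 1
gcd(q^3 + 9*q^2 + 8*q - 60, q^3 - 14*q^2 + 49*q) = 1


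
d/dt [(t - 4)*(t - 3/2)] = 2*t - 11/2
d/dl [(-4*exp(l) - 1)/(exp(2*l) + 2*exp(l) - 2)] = 2*(2*exp(2*l) + exp(l) + 5)*exp(l)/(exp(4*l) + 4*exp(3*l) - 8*exp(l) + 4)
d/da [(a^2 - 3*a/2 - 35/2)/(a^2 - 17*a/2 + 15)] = (-28*a^2 + 260*a - 685)/(4*a^4 - 68*a^3 + 409*a^2 - 1020*a + 900)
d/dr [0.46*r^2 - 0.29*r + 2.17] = 0.92*r - 0.29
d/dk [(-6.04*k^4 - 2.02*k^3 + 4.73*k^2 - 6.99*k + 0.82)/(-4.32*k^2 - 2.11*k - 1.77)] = (52.1856*k^5 + 46.9596*k^4 + 51.2876*k^3 - 29.4509*k^2 - 9.6594*k + 14.1025)/(18.6624*k^4 + 18.2304*k^3 + 19.7449*k^2 + 7.4694*k + 3.1329)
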